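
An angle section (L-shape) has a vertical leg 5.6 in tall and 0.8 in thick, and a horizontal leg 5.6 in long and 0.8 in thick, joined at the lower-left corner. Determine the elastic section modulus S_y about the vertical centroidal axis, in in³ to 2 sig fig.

S_y ≈ 6.1 in³

Break the section into simple shapes (no overlaps), measuring from the bottom-left corner of the bounding box.
Vertical leg: 0.8 × 5.6, A = 4.48 in², x = 0.4 in, Ī = 0.2389 in⁴.
Horizontal leg (remainder): 4.8 × 0.8, A = 3.84 in², x = 3.2 in, Ī = 7.373 in⁴.
Centroid: x̄ = ΣA·x / ΣA = 1.692 in.
Transfer each piece to the vertical centroidal axis using Ī + A·d² with d = x − 1.692:
  vertical leg: d = -1.292 in → contributes +7.721 in⁴
  horizontal leg (remainder): d = 1.508 in → contributes +16.1 in⁴
Total I = 23.82 in⁴.
Extreme fibre distance c = 3.908 in; S = I/c = 6.096 in³.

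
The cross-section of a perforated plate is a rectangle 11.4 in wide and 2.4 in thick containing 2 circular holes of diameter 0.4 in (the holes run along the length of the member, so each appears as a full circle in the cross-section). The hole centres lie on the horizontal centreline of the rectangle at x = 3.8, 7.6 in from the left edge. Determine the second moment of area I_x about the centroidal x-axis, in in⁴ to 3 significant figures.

I_x ≈ 13.1 in⁴

Break the section into simple shapes (no overlaps), measuring from the bottom-left corner of the bounding box.
Plate: 11.4 × 2.4, A = 27.36 in², y = 1.2 in, Ī = 13.133 in⁴.
Hole 1 (subtracted): ⌀0.4, A = 0.12566 in², y = 1.2 in, Ī = 0.0012566 in⁴.
Hole 2 (subtracted): ⌀0.4, A = 0.12566 in², y = 1.2 in, Ī = 0.0012566 in⁴.
By symmetry the centroid is at mid-height, ȳ = 1.2 in.
All pieces are centred on the centroidal x-axis, so I = ΣĪ (holes subtracted) = 13.13 in⁴.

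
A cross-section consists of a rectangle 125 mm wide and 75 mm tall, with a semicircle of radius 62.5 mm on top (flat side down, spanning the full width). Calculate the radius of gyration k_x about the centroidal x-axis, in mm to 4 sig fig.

Break the section into simple shapes (no overlaps), measuring from the bottom-left corner of the bounding box.
Rectangular body: 125 × 75, A = 9 375 mm², y = 37.5 mm, Ī = 4 394 531 mm⁴.
Semicircular cap: semicircle r = 62.5, A = 6135.92 mm², y = 101.526 mm, Ī = 1 674 758 mm⁴.
Centroid: ȳ = ΣA·y / ΣA = 62.8278 mm.
Transfer each piece to the centroidal x-axis using Ī + A·d² with d = y − 62.8278:
  rectangular body: d = -25.3278 mm → contributes +10 408 569 mm⁴
  semicircular cap: d = 38.698 mm → contributes +10 863 531 mm⁴
Total I = 21 272 100 mm⁴.
Radius of gyration: k = √(I/A) = √(21 272 100 / 15510.9) = 37.0328 mm.

k_x ≈ 37.03 mm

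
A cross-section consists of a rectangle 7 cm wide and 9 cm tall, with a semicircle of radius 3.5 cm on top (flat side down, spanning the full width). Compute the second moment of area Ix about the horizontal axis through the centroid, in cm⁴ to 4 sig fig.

Ix ≈ 969.8 cm⁴

Treat the section as a set of non-overlapping primitives; coordinates are from the bounding-box lower-left.
Rectangular body: 7 × 9, A = 63 cm², y = 4.5 cm, Ī = 425.25 cm⁴.
Semicircular cap: semicircle r = 3.5, A = 19.2423 cm², y = 10.4854 cm, Ī = 16.4704 cm⁴.
Centroid: ȳ = ΣA·y / ΣA = 5.90042 cm.
Transfer each piece to the horizontal axis through the centroid using Ī + A·d² with d = y − 5.90042:
  rectangular body: d = -1.40042 cm → contributes +548.804 cm⁴
  semicircular cap: d = 4.58503 cm → contributes +420.99 cm⁴
Total I = 969.794 cm⁴.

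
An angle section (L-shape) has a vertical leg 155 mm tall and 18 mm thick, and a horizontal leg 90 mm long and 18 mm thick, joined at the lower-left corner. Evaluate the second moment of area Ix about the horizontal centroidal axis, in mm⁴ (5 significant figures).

Ix ≈ 9.7731 × 10⁶ mm⁴

Decompose the section into non-overlapping parts with the origin at the bottom-left of its bounding rectangle.
Vertical leg: 18 × 155, A = 2 790 mm², y = 77.5 mm, Ī = 5 585 813 mm⁴.
Horizontal leg (remainder): 72 × 18, A = 1 296 mm², y = 9 mm, Ī = 34 992 mm⁴.
Centroid: ȳ = ΣA·y / ΣA = 55.77313 mm.
Transfer each piece to the horizontal centroidal axis using Ī + A·d² with d = y − 55.77313:
  vertical leg: d = 21.72687 mm → contributes +6 902 851 mm⁴
  horizontal leg (remainder): d = -46.77313 mm → contributes +2 870 284 mm⁴
Total I = 9 773 136 mm⁴.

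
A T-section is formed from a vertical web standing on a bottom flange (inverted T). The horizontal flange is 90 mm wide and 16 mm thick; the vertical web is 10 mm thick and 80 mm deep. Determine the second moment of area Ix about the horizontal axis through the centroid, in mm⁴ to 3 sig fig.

Ix ≈ 1.64 × 10⁶ mm⁴

Break the section into simple shapes (no overlaps), measuring from the bottom-left corner of the bounding box.
Flange: 90 × 16, A = 1 440 mm², y = 8 mm, Ī = 30 720 mm⁴.
Web: 10 × 80, A = 800 mm², y = 56 mm, Ī = 426 667 mm⁴.
Centroid: ȳ = ΣA·y / ΣA = 25.143 mm.
Transfer each piece to the horizontal axis through the centroid using Ī + A·d² with d = y − 25.143:
  flange: d = -17.143 mm → contributes +453 904 mm⁴
  web: d = 30.857 mm → contributes +1 188 397 mm⁴
Total I = 1 642 301 mm⁴.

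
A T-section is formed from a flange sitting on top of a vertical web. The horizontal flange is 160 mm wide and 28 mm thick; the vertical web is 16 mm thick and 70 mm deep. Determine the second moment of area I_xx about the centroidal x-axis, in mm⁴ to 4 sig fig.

I_xx ≈ 2.901 × 10⁶ mm⁴

Treat the section as a set of non-overlapping primitives; coordinates are from the bounding-box lower-left.
Flange: 160 × 28, A = 4 480 mm², y = 84 mm, Ī = 292 693 mm⁴.
Web: 16 × 70, A = 1 120 mm², y = 35 mm, Ī = 457 333 mm⁴.
Centroid: ȳ = ΣA·y / ΣA = 74.2 mm.
Transfer each piece to the centroidal x-axis using Ī + A·d² with d = y − 74.2:
  flange: d = 9.8 mm → contributes +722 953 mm⁴
  web: d = -39.2 mm → contributes +2 178 370 mm⁴
Total I = 2 901 323 mm⁴.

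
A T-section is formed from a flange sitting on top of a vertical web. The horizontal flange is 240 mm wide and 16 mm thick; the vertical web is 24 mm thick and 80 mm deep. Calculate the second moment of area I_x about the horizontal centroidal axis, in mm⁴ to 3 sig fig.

Split into non-overlapping primitives; take the origin at the lower-left of the bounding box.
Flange: 240 × 16, A = 3 840 mm², y = 88 mm, Ī = 81 920 mm⁴.
Web: 24 × 80, A = 1 920 mm², y = 40 mm, Ī = 1 024 000 mm⁴.
Centroid: ȳ = ΣA·y / ΣA = 72 mm.
Transfer each piece to the horizontal centroidal axis using Ī + A·d² with d = y − 72:
  flange: d = 16 mm → contributes +1 064 960 mm⁴
  web: d = -32 mm → contributes +2 990 080 mm⁴
Total I = 4 055 040 mm⁴.

I_x ≈ 4.06 × 10⁶ mm⁴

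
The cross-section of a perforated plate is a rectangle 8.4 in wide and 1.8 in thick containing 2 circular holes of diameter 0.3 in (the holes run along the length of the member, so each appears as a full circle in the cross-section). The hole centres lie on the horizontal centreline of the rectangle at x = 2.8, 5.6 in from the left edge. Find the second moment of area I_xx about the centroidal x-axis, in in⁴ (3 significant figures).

I_xx ≈ 4.08 in⁴

Treat the section as a set of non-overlapping primitives; coordinates are from the bounding-box lower-left.
Plate: 8.4 × 1.8, A = 15.12 in², y = 0.9 in, Ī = 4.0824 in⁴.
Hole 1 (subtracted): ⌀0.3, A = 0.070686 in², y = 0.9 in, Ī = 0.00039761 in⁴.
Hole 2 (subtracted): ⌀0.3, A = 0.070686 in², y = 0.9 in, Ī = 0.00039761 in⁴.
By symmetry the centroid is at mid-height, ȳ = 0.9 in.
All pieces are centred on the centroidal x-axis, so I = ΣĪ (holes subtracted) = 4.0816 in⁴.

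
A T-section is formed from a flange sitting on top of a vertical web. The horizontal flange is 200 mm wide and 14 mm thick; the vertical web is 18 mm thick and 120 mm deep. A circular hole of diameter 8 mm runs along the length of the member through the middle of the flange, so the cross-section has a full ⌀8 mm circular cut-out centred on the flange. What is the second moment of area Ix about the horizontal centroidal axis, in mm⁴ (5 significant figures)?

Ix ≈ 8.0680 × 10⁶ mm⁴

Split into non-overlapping primitives; take the origin at the lower-left of the bounding box.
Flange: 200 × 14, A = 2 800 mm², y = 127 mm, Ī = 45733.33 mm⁴.
Web: 18 × 120, A = 2 160 mm², y = 60 mm, Ī = 2 592 000 mm⁴.
Hole (subtracted): ⌀8, A = 50.26548 mm², y = 127 mm, Ī = 201.0619 mm⁴.
Centroid: ȳ = ΣA·y / ΣA = 97.52386 mm.
Transfer each piece to the horizontal centroidal axis using Ī + A·d² with d = y − 97.52386:
  flange: d = 29.47614 mm → contributes +2 478 493 mm⁴
  web: d = -37.52386 mm → contributes +5 633 367 mm⁴
  hole: d = 29.47614 mm → contributes −43873.85 mm⁴
Total I = 8 067 986 mm⁴.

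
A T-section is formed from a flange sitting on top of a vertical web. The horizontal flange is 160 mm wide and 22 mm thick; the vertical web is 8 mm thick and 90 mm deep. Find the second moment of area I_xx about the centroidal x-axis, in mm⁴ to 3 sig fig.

I_xx ≈ 2.50 × 10⁶ mm⁴

Decompose the section into non-overlapping parts with the origin at the bottom-left of its bounding rectangle.
Flange: 160 × 22, A = 3 520 mm², y = 101 mm, Ī = 141 973 mm⁴.
Web: 8 × 90, A = 720 mm², y = 45 mm, Ī = 486 000 mm⁴.
Centroid: ȳ = ΣA·y / ΣA = 91.491 mm.
Transfer each piece to the centroidal x-axis using Ī + A·d² with d = y − 91.491:
  flange: d = 9.5094 mm → contributes +460 285 mm⁴
  web: d = -46.491 mm → contributes +2 042 188 mm⁴
Total I = 2 502 473 mm⁴.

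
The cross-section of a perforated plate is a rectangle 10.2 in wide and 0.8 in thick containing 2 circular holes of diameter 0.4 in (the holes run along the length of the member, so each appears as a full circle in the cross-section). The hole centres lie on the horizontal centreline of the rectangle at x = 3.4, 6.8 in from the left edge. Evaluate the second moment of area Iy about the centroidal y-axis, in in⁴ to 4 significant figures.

Iy ≈ 70.02 in⁴

Treat the section as a set of non-overlapping primitives; coordinates are from the bounding-box lower-left.
Plate: 10.2 × 0.8, A = 8.16 in², x = 5.1 in, Ī = 70.7472 in⁴.
Hole 1 (subtracted): ⌀0.4, A = 0.125664 in², x = 3.4 in, Ī = 0.00125664 in⁴.
Hole 2 (subtracted): ⌀0.4, A = 0.125664 in², x = 6.8 in, Ī = 0.00125664 in⁴.
By symmetry the centroid is at mid-width, x̄ = 5.1 in.
Transfer each piece to the centroidal y-axis using Ī + A·d² with d = x − 5.1:
  plate: d = 0 in → contributes +70.7472 in⁴
  hole 1: d = -1.7 in → contributes −0.364425 in⁴
  hole 2: d = 1.7 in → contributes −0.364425 in⁴
Total I = 70.0184 in⁴.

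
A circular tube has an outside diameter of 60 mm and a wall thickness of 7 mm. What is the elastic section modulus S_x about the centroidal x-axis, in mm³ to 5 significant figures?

Treat the section as a set of non-overlapping primitives; coordinates are from the bounding-box lower-left.
Outer circle: ⌀60, A = 2827.433 mm², y = 30 mm, Ī = 636172.5 mm⁴.
Bore (subtracted): ⌀46, A = 1661.903 mm², y = 30 mm, Ī = 219786.6 mm⁴.
By symmetry the centroid is at mid-height, ȳ = 30 mm.
All pieces are centred on the centroidal x-axis, so I = ΣĪ (holes subtracted) = 416385.9 mm⁴.
Extreme fibre distance c = 30 mm; S = I/c = 13879.53 mm³.

S_x ≈ 1.3880 × 10⁴ mm³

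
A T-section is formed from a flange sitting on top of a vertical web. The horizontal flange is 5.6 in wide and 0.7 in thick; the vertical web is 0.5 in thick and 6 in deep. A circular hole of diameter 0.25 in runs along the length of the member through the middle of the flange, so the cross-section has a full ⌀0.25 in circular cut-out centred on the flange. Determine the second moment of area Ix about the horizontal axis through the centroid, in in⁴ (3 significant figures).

Ix ≈ 28.1 in⁴

Decompose the section into non-overlapping parts with the origin at the bottom-left of its bounding rectangle.
Flange: 5.6 × 0.7, A = 3.92 in², y = 6.35 in, Ī = 0.16007 in⁴.
Web: 0.5 × 6, A = 3 in², y = 3 in, Ī = 9 in⁴.
Hole (subtracted): ⌀0.25, A = 0.049087 in², y = 6.35 in, Ī = 0.00019175 in⁴.
Centroid: ȳ = ΣA·y / ΣA = 4.8873 in.
Transfer each piece to the horizontal axis through the centroid using Ī + A·d² with d = y − 4.8873:
  flange: d = 1.4627 in → contributes +8.5467 in⁴
  web: d = -1.8873 in → contributes +19.686 in⁴
  hole: d = 1.4627 in → contributes −0.10521 in⁴
Total I = 28.127 in⁴.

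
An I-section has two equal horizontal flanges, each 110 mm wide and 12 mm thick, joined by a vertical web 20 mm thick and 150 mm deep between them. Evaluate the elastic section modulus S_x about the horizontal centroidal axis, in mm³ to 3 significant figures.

S_x ≈ 2.64 × 10⁵ mm³

Treat the section as a set of non-overlapping primitives; coordinates are from the bounding-box lower-left.
Bottom flange: 110 × 12, A = 1 320 mm², y = 6 mm, Ī = 15 840 mm⁴.
Web: 20 × 150, A = 3 000 mm², y = 87 mm, Ī = 5 625 000 mm⁴.
Top flange: 110 × 12, A = 1 320 mm², y = 168 mm, Ī = 15 840 mm⁴.
By symmetry the centroid is at mid-height, ȳ = 87 mm.
Transfer each piece to the horizontal centroidal axis using Ī + A·d² with d = y − 87:
  bottom flange: d = -81 mm → contributes +8 676 360 mm⁴
  web: d = 0 mm → contributes +5 625 000 mm⁴
  top flange: d = 81 mm → contributes +8 676 360 mm⁴
Total I = 22 977 720 mm⁴.
Extreme fibre distance c = 87 mm; S = I/c = 264 112 mm³.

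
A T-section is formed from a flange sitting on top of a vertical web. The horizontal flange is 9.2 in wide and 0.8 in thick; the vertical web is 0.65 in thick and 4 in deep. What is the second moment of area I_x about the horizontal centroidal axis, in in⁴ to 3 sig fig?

I_x ≈ 14.9 in⁴

Treat the section as a set of non-overlapping primitives; coordinates are from the bounding-box lower-left.
Flange: 9.2 × 0.8, A = 7.36 in², y = 4.4 in, Ī = 0.39253 in⁴.
Web: 0.65 × 4, A = 2.6 in², y = 2 in, Ī = 3.4667 in⁴.
Centroid: ȳ = ΣA·y / ΣA = 3.7735 in.
Transfer each piece to the horizontal centroidal axis using Ī + A·d² with d = y − 3.7735:
  flange: d = 0.62651 in → contributes +3.2814 in⁴
  web: d = -1.7735 in → contributes +11.644 in⁴
Total I = 14.926 in⁴.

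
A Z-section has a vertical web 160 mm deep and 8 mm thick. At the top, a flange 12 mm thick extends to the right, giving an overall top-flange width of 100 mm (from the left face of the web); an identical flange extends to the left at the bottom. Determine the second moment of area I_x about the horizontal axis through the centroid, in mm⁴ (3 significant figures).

I_x ≈ 1.48 × 10⁷ mm⁴

Break the section into simple shapes (no overlaps), measuring from the bottom-left corner of the bounding box.
Web: 8 × 160, A = 1 280 mm², y = 80 mm, Ī = 2 730 667 mm⁴.
Top flange (beyond web): 92 × 12, A = 1 104 mm², y = 154 mm, Ī = 13 248 mm⁴.
Bottom flange (beyond web): 92 × 12, A = 1 104 mm², y = 6 mm, Ī = 13 248 mm⁴.
Centroid: ȳ = ΣA·y / ΣA = 80 mm.
Transfer each piece to the horizontal axis through the centroid using Ī + A·d² with d = y − 80:
  web: d = 0 mm → contributes +2 730 667 mm⁴
  top flange (beyond web): d = 74 mm → contributes +6 058 752 mm⁴
  bottom flange (beyond web): d = -74 mm → contributes +6 058 752 mm⁴
Total I = 14 848 171 mm⁴.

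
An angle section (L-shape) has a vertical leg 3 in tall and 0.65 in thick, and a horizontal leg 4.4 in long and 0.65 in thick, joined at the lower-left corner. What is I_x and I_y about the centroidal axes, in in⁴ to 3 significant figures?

Split into non-overlapping primitives; take the origin at the lower-left of the bounding box.
Vertical leg: 0.65 × 3, A = 1.95 in², y = 1.5 in, Ī = 1.4625 in⁴.
Horizontal leg (remainder): 3.75 × 0.65, A = 2.4375 in², y = 0.325 in, Ī = 0.08582 in⁴.
Centroid: ȳ = ΣA·y / ΣA = 0.84722 in.
Transfer each piece to the centroidal x-axis using Ī + A·d² with d = y − 0.84722:
  vertical leg: d = 0.65278 in → contributes +2.2934 in⁴
  horizontal leg (remainder): d = -0.52222 in → contributes +0.75057 in⁴
Total I = 3.044 in⁴.
For the y-axis: x̄ = 1.5472 in.
Repeating about the centroidal y-axis gives I_y = 8.1684 in⁴.

I_x ≈ 3.04 in⁴, I_y ≈ 8.17 in⁴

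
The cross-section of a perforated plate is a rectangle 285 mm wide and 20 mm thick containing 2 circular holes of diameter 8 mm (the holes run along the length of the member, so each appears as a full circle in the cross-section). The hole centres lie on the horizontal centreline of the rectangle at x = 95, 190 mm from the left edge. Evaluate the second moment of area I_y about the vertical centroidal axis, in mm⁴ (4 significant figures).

I_y ≈ 3.835 × 10⁷ mm⁴

Split into non-overlapping primitives; take the origin at the lower-left of the bounding box.
Plate: 285 × 20, A = 5 700 mm², x = 142.5 mm, Ī = 38 581 875 mm⁴.
Hole 1 (subtracted): ⌀8, A = 50.2655 mm², x = 95 mm, Ī = 201.062 mm⁴.
Hole 2 (subtracted): ⌀8, A = 50.2655 mm², x = 190 mm, Ī = 201.062 mm⁴.
By symmetry the centroid is at mid-width, x̄ = 142.5 mm.
Transfer each piece to the vertical centroidal axis using Ī + A·d² with d = x − 142.5:
  plate: d = 0 mm → contributes +38 581 875 mm⁴
  hole 1: d = -47.5 mm → contributes −113 613 mm⁴
  hole 2: d = 47.5 mm → contributes −113 613 mm⁴
Total I = 38 354 650 mm⁴.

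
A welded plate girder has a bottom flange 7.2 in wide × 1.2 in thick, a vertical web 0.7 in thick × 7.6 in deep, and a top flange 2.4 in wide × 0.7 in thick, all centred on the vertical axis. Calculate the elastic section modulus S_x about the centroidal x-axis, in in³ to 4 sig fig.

S_x ≈ 24.87 in³

Break the section into simple shapes (no overlaps), measuring from the bottom-left corner of the bounding box.
Bottom plate: 7.2 × 1.2, A = 8.64 in², y = 0.6 in, Ī = 1.0368 in⁴.
Web plate: 0.7 × 7.6, A = 5.32 in², y = 5 in, Ī = 25.6069 in⁴.
Top plate: 2.4 × 0.7, A = 1.68 in², y = 9.15 in, Ī = 0.0686 in⁴.
Centroid: ȳ = ΣA·y / ΣA = 3.01509 in.
Transfer each piece to the centroidal x-axis using Ī + A·d² with d = y − 3.01509:
  bottom plate: d = -2.41509 in → contributes +51.431 in⁴
  web plate: d = 1.98491 in → contributes +46.567 in⁴
  top plate: d = 6.13491 in → contributes +63.299 in⁴
Total I = 161.297 in⁴.
Extreme fibre distance c = 6.48491 in; S = I/c = 24.8727 in³.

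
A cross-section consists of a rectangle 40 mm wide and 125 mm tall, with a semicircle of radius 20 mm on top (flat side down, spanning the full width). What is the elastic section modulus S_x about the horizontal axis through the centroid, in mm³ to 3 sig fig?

S_x ≈ 1.25 × 10⁵ mm³

Break the section into simple shapes (no overlaps), measuring from the bottom-left corner of the bounding box.
Rectangular body: 40 × 125, A = 5 000 mm², y = 62.5 mm, Ī = 6 510 417 mm⁴.
Semicircular cap: semicircle r = 20, A = 628.32 mm², y = 133.49 mm, Ī = 17 561 mm⁴.
Centroid: ȳ = ΣA·y / ΣA = 70.425 mm.
Transfer each piece to the horizontal axis through the centroid using Ī + A·d² with d = y − 70.425:
  rectangular body: d = -7.9248 mm → contributes +6 824 428 mm⁴
  semicircular cap: d = 63.063 mm → contributes +2 516 385 mm⁴
Total I = 9 340 813 mm⁴.
Extreme fibre distance c = 74.575 mm; S = I/c = 125 254 mm³.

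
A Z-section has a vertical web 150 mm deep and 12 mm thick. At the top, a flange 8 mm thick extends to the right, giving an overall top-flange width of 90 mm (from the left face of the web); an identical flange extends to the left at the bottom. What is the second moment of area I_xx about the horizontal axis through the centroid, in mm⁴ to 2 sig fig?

I_xx ≈ 9.7 × 10⁶ mm⁴

Decompose the section into non-overlapping parts with the origin at the bottom-left of its bounding rectangle.
Web: 12 × 150, A = 1 800 mm², y = 75 mm, Ī = 3 375 000 mm⁴.
Top flange (beyond web): 78 × 8, A = 624 mm², y = 146 mm, Ī = 3 328 mm⁴.
Bottom flange (beyond web): 78 × 8, A = 624 mm², y = 4 mm, Ī = 3 328 mm⁴.
Centroid: ȳ = ΣA·y / ΣA = 75 mm.
Transfer each piece to the horizontal axis through the centroid using Ī + A·d² with d = y − 75:
  web: d = 0 mm → contributes +3 375 000 mm⁴
  top flange (beyond web): d = 71 mm → contributes +3 148 912 mm⁴
  bottom flange (beyond web): d = -71 mm → contributes +3 148 912 mm⁴
Total I = 9 672 824 mm⁴.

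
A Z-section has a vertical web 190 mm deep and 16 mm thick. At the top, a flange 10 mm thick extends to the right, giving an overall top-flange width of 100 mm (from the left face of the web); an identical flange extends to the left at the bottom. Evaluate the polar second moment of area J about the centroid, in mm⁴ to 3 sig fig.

Split into non-overlapping primitives; take the origin at the lower-left of the bounding box.
Web: 16 × 190, A = 3 040 mm², y = 95 mm, Ī = 9 145 333 mm⁴.
Top flange (beyond web): 84 × 10, A = 840 mm², y = 185 mm, Ī = 7 000 mm⁴.
Bottom flange (beyond web): 84 × 10, A = 840 mm², y = 5 mm, Ī = 7 000 mm⁴.
Centroid: ȳ = ΣA·y / ΣA = 95 mm.
Transfer each piece to the centroidal x-axis using Ī + A·d² with d = y − 95:
  web: d = 0 mm → contributes +9 145 333 mm⁴
  top flange (beyond web): d = 90 mm → contributes +6 811 000 mm⁴
  bottom flange (beyond web): d = -90 mm → contributes +6 811 000 mm⁴
Total I = 22 767 333 mm⁴.
For the y-axis: x̄ = 92 mm.
Repeating about the centroidal y-axis gives I_y = 5 252 693 mm⁴.
Polar second moment: J = I_x + I_y = 28 020 027 mm⁴.

J ≈ 2.80 × 10⁷ mm⁴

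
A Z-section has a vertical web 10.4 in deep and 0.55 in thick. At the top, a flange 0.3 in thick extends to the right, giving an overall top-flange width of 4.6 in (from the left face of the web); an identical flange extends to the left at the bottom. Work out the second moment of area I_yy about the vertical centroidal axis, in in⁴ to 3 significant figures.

Treat the section as a set of non-overlapping primitives; coordinates are from the bounding-box lower-left.
Web: 0.55 × 10.4, A = 5.72 in², x = 4.325 in, Ī = 0.14419 in⁴.
Top flange (beyond web): 4.05 × 0.3, A = 1.215 in², x = 6.625 in, Ī = 1.6608 in⁴.
Bottom flange (beyond web): 4.05 × 0.3, A = 1.215 in², x = 2.025 in, Ī = 1.6608 in⁴.
Centroid: x̄ = ΣA·x / ΣA = 4.325 in.
Transfer each piece to the vertical centroidal axis using Ī + A·d² with d = x − 4.325:
  web: d = 0 in → contributes +0.14419 in⁴
  top flange (beyond web): d = 2.3 in → contributes +8.0881 in⁴
  bottom flange (beyond web): d = -2.3 in → contributes +8.0881 in⁴
Total I = 16.32 in⁴.

I_yy ≈ 16.3 in⁴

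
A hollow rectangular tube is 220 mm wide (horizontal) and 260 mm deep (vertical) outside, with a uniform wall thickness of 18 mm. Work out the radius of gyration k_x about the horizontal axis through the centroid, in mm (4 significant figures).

k_x ≈ 96.84 mm

Treat the section as a set of non-overlapping primitives; coordinates are from the bounding-box lower-left.
Outer rectangle: 220 × 260, A = 57 200 mm², y = 130 mm, Ī = 322 226 667 mm⁴.
Inner void (subtracted): 184 × 224, A = 41 216 mm², y = 130 mm, Ī = 172 337 835 mm⁴.
By symmetry the centroid is at mid-height, ȳ = 130 mm.
All pieces are centred on the horizontal axis through the centroid, so I = ΣĪ (holes subtracted) = 149 888 832 mm⁴.
Radius of gyration: k = √(I/A) = √(149 888 832 / 15 984) = 96.8371 mm.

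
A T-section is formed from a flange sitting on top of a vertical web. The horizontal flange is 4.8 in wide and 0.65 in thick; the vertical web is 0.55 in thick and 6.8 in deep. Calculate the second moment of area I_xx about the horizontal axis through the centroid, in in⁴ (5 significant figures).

I_xx ≈ 38.124 in⁴

Split into non-overlapping primitives; take the origin at the lower-left of the bounding box.
Flange: 4.8 × 0.65, A = 3.12 in², y = 7.125 in, Ī = 0.10985 in⁴.
Web: 0.55 × 6.8, A = 3.74 in², y = 3.4 in, Ī = 14.41147 in⁴.
Centroid: ȳ = ΣA·y / ΣA = 5.094169 in.
Transfer each piece to the horizontal axis through the centroid using Ī + A·d² with d = y − 5.094169:
  flange: d = 2.030831 in → contributes +12.97759 in⁴
  web: d = -1.694169 in → contributes +25.14605 in⁴
Total I = 38.12363 in⁴.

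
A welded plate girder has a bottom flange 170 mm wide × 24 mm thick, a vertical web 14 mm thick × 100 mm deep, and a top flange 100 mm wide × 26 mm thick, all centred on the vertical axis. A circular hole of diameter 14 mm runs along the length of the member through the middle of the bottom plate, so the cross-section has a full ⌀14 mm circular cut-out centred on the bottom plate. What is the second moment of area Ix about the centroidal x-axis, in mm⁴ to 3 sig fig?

Ix ≈ 2.61 × 10⁷ mm⁴

Break the section into simple shapes (no overlaps), measuring from the bottom-left corner of the bounding box.
Bottom plate: 170 × 24, A = 4 080 mm², y = 12 mm, Ī = 195 840 mm⁴.
Web plate: 14 × 100, A = 1 400 mm², y = 74 mm, Ī = 1 166 667 mm⁴.
Top plate: 100 × 26, A = 2 600 mm², y = 137 mm, Ī = 146 467 mm⁴.
Hole (subtracted): ⌀14, A = 153.94 mm², y = 12 mm, Ī = 1885.7 mm⁴.
Centroid: ȳ = ΣA·y / ΣA = 63.955 mm.
Transfer each piece to the centroidal x-axis using Ī + A·d² with d = y − 63.955:
  bottom plate: d = -51.955 mm → contributes +11 209 151 mm⁴
  web plate: d = 10.045 mm → contributes +1 307 924 mm⁴
  top plate: d = 73.045 mm → contributes +14 018 884 mm⁴
  hole: d = -51.955 mm → contributes −417 417 mm⁴
Total I = 26 118 543 mm⁴.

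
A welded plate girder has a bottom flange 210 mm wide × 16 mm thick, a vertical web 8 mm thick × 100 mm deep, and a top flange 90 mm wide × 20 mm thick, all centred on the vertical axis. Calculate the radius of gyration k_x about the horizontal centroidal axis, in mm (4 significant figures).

Split into non-overlapping primitives; take the origin at the lower-left of the bounding box.
Bottom plate: 210 × 16, A = 3 360 mm², y = 8 mm, Ī = 71 680 mm⁴.
Web plate: 8 × 100, A = 800 mm², y = 66 mm, Ī = 666 667 mm⁴.
Top plate: 90 × 20, A = 1 800 mm², y = 126 mm, Ī = 60 000 mm⁴.
Centroid: ȳ = ΣA·y / ΣA = 51.4228 mm.
Transfer each piece to the horizontal centroidal axis using Ī + A·d² with d = y − 51.4228:
  bottom plate: d = -43.4228 mm → contributes +6 407 098 mm⁴
  web plate: d = 14.5772 mm → contributes +836 662 mm⁴
  top plate: d = 74.5772 mm → contributes +10 071 161 mm⁴
Total I = 17 314 921 mm⁴.
Radius of gyration: k = √(I/A) = √(17 314 921 / 5 960) = 53.8998 mm.

k_x ≈ 53.90 mm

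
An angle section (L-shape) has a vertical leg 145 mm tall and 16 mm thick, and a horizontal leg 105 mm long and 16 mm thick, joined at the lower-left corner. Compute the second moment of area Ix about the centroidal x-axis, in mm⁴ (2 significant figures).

Ix ≈ 7.8 × 10⁶ mm⁴

Break the section into simple shapes (no overlaps), measuring from the bottom-left corner of the bounding box.
Vertical leg: 16 × 145, A = 2 320 mm², y = 72.5 mm, Ī = 4 064 833 mm⁴.
Horizontal leg (remainder): 89 × 16, A = 1 424 mm², y = 8 mm, Ī = 30 379 mm⁴.
Centroid: ȳ = ΣA·y / ΣA = 47.97 mm.
Transfer each piece to the centroidal x-axis using Ī + A·d² with d = y − 47.97:
  vertical leg: d = 24.53 mm → contributes +5 461 059 mm⁴
  horizontal leg (remainder): d = -39.97 mm → contributes +2 305 129 mm⁴
Total I = 7 766 188 mm⁴.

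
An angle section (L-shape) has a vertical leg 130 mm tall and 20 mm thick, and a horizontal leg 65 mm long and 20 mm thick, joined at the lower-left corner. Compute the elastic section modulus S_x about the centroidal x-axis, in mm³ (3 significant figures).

Break the section into simple shapes (no overlaps), measuring from the bottom-left corner of the bounding box.
Vertical leg: 20 × 130, A = 2 600 mm², y = 65 mm, Ī = 3 661 667 mm⁴.
Horizontal leg (remainder): 45 × 20, A = 900 mm², y = 10 mm, Ī = 30 000 mm⁴.
Centroid: ȳ = ΣA·y / ΣA = 50.857 mm.
Transfer each piece to the centroidal x-axis using Ī + A·d² with d = y − 50.857:
  vertical leg: d = 14.143 mm → contributes +4 181 720 mm⁴
  horizontal leg (remainder): d = -40.857 mm → contributes +1 532 376 mm⁴
Total I = 5 714 095 mm⁴.
Extreme fibre distance c = 79.143 mm; S = I/c = 72 200 mm³.

S_x ≈ 7.22 × 10⁴ mm³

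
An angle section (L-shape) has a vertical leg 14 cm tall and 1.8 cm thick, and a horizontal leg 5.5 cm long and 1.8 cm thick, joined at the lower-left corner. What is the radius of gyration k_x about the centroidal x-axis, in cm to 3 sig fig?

Decompose the section into non-overlapping parts with the origin at the bottom-left of its bounding rectangle.
Vertical leg: 1.8 × 14, A = 25.2 cm², y = 7 cm, Ī = 411.6 cm⁴.
Horizontal leg (remainder): 3.7 × 1.8, A = 6.66 cm², y = 0.9 cm, Ī = 1.7982 cm⁴.
Centroid: ȳ = ΣA·y / ΣA = 5.7249 cm.
Transfer each piece to the centroidal x-axis using Ī + A·d² with d = y − 5.7249:
  vertical leg: d = 1.2751 cm → contributes +452.57 cm⁴
  horizontal leg (remainder): d = -4.8249 cm → contributes +156.84 cm⁴
Total I = 609.41 cm⁴.
Radius of gyration: k = √(I/A) = √(609.41 / 31.86) = 4.3735 cm.

k_x ≈ 4.37 cm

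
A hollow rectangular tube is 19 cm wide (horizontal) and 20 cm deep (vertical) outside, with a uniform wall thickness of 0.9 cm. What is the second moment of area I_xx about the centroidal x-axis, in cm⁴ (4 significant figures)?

I_xx ≈ 4026 cm⁴

Break the section into simple shapes (no overlaps), measuring from the bottom-left corner of the bounding box.
Outer rectangle: 19 × 20, A = 380 cm², y = 10 cm, Ī = 12666.7 cm⁴.
Inner void (subtracted): 17.2 × 18.2, A = 313.04 cm², y = 10 cm, Ī = 8640.95 cm⁴.
By symmetry the centroid is at mid-height, ȳ = 10 cm.
All pieces are centred on the centroidal x-axis, so I = ΣĪ (holes subtracted) = 4025.72 cm⁴.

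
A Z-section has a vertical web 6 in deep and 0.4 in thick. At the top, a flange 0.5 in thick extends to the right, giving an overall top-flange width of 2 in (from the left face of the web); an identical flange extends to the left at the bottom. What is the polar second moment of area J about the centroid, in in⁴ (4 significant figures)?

J ≈ 21.31 in⁴

Decompose the section into non-overlapping parts with the origin at the bottom-left of its bounding rectangle.
Web: 0.4 × 6, A = 2.4 in², y = 3 in, Ī = 7.2 in⁴.
Top flange (beyond web): 1.6 × 0.5, A = 0.8 in², y = 5.75 in, Ī = 0.0166667 in⁴.
Bottom flange (beyond web): 1.6 × 0.5, A = 0.8 in², y = 0.25 in, Ī = 0.0166667 in⁴.
Centroid: ȳ = ΣA·y / ΣA = 3 in.
Transfer each piece to the centroidal x-axis using Ī + A·d² with d = y − 3:
  web: d = 0 in → contributes +7.2 in⁴
  top flange (beyond web): d = 2.75 in → contributes +6.06667 in⁴
  bottom flange (beyond web): d = -2.75 in → contributes +6.06667 in⁴
Total I = 19.3333 in⁴.
For the y-axis: x̄ = 1.8 in.
Repeating about the centroidal y-axis gives I_y = 1.97333 in⁴.
Polar second moment: J = I_x + I_y = 21.3067 in⁴.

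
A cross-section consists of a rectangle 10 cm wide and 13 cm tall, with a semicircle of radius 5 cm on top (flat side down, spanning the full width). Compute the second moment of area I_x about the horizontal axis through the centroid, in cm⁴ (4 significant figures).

I_x ≈ 4141 cm⁴

Treat the section as a set of non-overlapping primitives; coordinates are from the bounding-box lower-left.
Rectangular body: 10 × 13, A = 130 cm², y = 6.5 cm, Ī = 1830.83 cm⁴.
Semicircular cap: semicircle r = 5, A = 39.2699 cm², y = 15.1221 cm, Ī = 68.5981 cm⁴.
Centroid: ȳ = ΣA·y / ΣA = 8.50028 cm.
Transfer each piece to the horizontal axis through the centroid using Ī + A·d² with d = y − 8.50028:
  rectangular body: d = -2.00028 cm → contributes +2350.98 cm⁴
  semicircular cap: d = 6.62178 cm → contributes +1790.51 cm⁴
Total I = 4141.49 cm⁴.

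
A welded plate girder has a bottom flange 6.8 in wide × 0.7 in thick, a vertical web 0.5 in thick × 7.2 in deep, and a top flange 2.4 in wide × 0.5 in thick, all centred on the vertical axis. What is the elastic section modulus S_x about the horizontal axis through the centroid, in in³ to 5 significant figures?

S_x ≈ 15.544 in³

Break the section into simple shapes (no overlaps), measuring from the bottom-left corner of the bounding box.
Bottom plate: 6.8 × 0.7, A = 4.76 in², y = 0.35 in, Ī = 0.1943667 in⁴.
Web plate: 0.5 × 7.2, A = 3.6 in², y = 4.3 in, Ī = 15.552 in⁴.
Top plate: 2.4 × 0.5, A = 1.2 in², y = 8.15 in, Ī = 0.025 in⁴.
Centroid: ȳ = ΣA·y / ΣA = 2.816527 in.
Transfer each piece to the horizontal axis through the centroid using Ī + A·d² with d = y − 2.816527:
  bottom plate: d = -2.466527 in → contributes +29.15305 in⁴
  web plate: d = 1.483473 in → contributes +23.47449 in⁴
  top plate: d = 5.333473 in → contributes +34.16012 in⁴
Total I = 86.78766 in⁴.
Extreme fibre distance c = 5.583473 in; S = I/c = 15.54367 in³.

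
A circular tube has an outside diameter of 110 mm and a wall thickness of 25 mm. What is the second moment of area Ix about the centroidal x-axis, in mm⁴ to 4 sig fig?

Split into non-overlapping primitives; take the origin at the lower-left of the bounding box.
Outer circle: ⌀110, A = 9503.32 mm², y = 55 mm, Ī = 7 186 884 mm⁴.
Bore (subtracted): ⌀60, A = 2827.43 mm², y = 55 mm, Ī = 636 173 mm⁴.
By symmetry the centroid is at mid-height, ȳ = 55 mm.
All pieces are centred on the centroidal x-axis, so I = ΣĪ (holes subtracted) = 6 550 712 mm⁴.

Ix ≈ 6.551 × 10⁶ mm⁴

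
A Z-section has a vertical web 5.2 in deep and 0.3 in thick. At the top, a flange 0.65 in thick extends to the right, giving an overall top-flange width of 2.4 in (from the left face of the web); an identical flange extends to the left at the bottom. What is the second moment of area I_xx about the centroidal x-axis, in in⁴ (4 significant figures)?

I_xx ≈ 17.74 in⁴

Treat the section as a set of non-overlapping primitives; coordinates are from the bounding-box lower-left.
Web: 0.3 × 5.2, A = 1.56 in², y = 2.6 in, Ī = 3.5152 in⁴.
Top flange (beyond web): 2.1 × 0.65, A = 1.365 in², y = 4.875 in, Ī = 0.0480594 in⁴.
Bottom flange (beyond web): 2.1 × 0.65, A = 1.365 in², y = 0.325 in, Ī = 0.0480594 in⁴.
Centroid: ȳ = ΣA·y / ΣA = 2.6 in.
Transfer each piece to the centroidal x-axis using Ī + A·d² with d = y − 2.6:
  web: d = 0 in → contributes +3.5152 in⁴
  top flange (beyond web): d = 2.275 in → contributes +7.11279 in⁴
  bottom flange (beyond web): d = -2.275 in → contributes +7.11279 in⁴
Total I = 17.7408 in⁴.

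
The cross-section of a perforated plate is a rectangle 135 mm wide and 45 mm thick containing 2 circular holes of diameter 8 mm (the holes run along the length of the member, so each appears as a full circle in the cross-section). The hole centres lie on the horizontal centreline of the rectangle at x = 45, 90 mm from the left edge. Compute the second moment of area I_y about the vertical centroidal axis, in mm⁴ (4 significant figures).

I_y ≈ 9.175 × 10⁶ mm⁴

Treat the section as a set of non-overlapping primitives; coordinates are from the bounding-box lower-left.
Plate: 135 × 45, A = 6 075 mm², x = 67.5 mm, Ī = 9 226 406 mm⁴.
Hole 1 (subtracted): ⌀8, A = 50.2655 mm², x = 45 mm, Ī = 201.062 mm⁴.
Hole 2 (subtracted): ⌀8, A = 50.2655 mm², x = 90 mm, Ī = 201.062 mm⁴.
By symmetry the centroid is at mid-width, x̄ = 67.5 mm.
Transfer each piece to the vertical centroidal axis using Ī + A·d² with d = x − 67.5:
  plate: d = 0 mm → contributes +9 226 406 mm⁴
  hole 1: d = -22.5 mm → contributes −25 648 mm⁴
  hole 2: d = 22.5 mm → contributes −25 648 mm⁴
Total I = 9 175 110 mm⁴.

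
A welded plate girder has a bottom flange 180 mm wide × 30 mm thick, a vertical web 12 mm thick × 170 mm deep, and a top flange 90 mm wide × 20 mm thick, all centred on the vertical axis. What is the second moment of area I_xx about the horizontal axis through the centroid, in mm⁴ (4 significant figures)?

I_xx ≈ 6.089 × 10⁷ mm⁴

Treat the section as a set of non-overlapping primitives; coordinates are from the bounding-box lower-left.
Bottom plate: 180 × 30, A = 5 400 mm², y = 15 mm, Ī = 405 000 mm⁴.
Web plate: 12 × 170, A = 2 040 mm², y = 115 mm, Ī = 4 913 000 mm⁴.
Top plate: 90 × 20, A = 1 800 mm², y = 210 mm, Ī = 60 000 mm⁴.
Centroid: ȳ = ΣA·y / ΣA = 75.0649 mm.
Transfer each piece to the horizontal axis through the centroid using Ī + A·d² with d = y − 75.0649:
  bottom plate: d = -60.0649 mm → contributes +19 887 101 mm⁴
  web plate: d = 39.9351 mm → contributes +8 166 411 mm⁴
  top plate: d = 134.935 mm → contributes +32 833 449 mm⁴
Total I = 60 886 961 mm⁴.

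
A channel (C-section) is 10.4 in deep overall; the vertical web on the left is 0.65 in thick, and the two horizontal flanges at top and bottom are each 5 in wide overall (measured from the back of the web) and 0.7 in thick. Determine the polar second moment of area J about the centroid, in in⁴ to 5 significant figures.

J ≈ 234.30 in⁴

Split into non-overlapping primitives; take the origin at the lower-left of the bounding box.
Web: 0.65 × 10.4, A = 6.76 in², y = 5.2 in, Ī = 60.93013 in⁴.
Top flange (beyond web): 4.35 × 0.7, A = 3.045 in², y = 10.05 in, Ī = 0.1243375 in⁴.
Bottom flange (beyond web): 4.35 × 0.7, A = 3.045 in², y = 0.35 in, Ī = 0.1243375 in⁴.
By symmetry the centroid is at mid-height, ȳ = 5.2 in.
Transfer each piece to the centroidal x-axis using Ī + A·d² with d = y − 5.2:
  web: d = 0 in → contributes +60.93013 in⁴
  top flange (beyond web): d = 4.85 in → contributes +71.75035 in⁴
  bottom flange (beyond web): d = -4.85 in → contributes +71.75035 in⁴
Total I = 204.4308 in⁴.
For the y-axis: x̄ = 1.509825 in.
Repeating about the centroidal y-axis gives I_y = 29.86472 in⁴.
Polar second moment: J = I_x + I_y = 234.2956 in⁴.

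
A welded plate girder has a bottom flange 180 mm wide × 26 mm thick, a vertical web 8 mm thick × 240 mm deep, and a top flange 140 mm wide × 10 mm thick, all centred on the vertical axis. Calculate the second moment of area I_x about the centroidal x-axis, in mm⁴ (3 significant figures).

I_x ≈ 8.91 × 10⁷ mm⁴

Treat the section as a set of non-overlapping primitives; coordinates are from the bounding-box lower-left.
Bottom plate: 180 × 26, A = 4 680 mm², y = 13 mm, Ī = 263 640 mm⁴.
Web plate: 8 × 240, A = 1 920 mm², y = 146 mm, Ī = 9 216 000 mm⁴.
Top plate: 140 × 10, A = 1 400 mm², y = 271 mm, Ī = 11 667 mm⁴.
Centroid: ȳ = ΣA·y / ΣA = 90.07 mm.
Transfer each piece to the centroidal x-axis using Ī + A·d² with d = y − 90.07:
  bottom plate: d = -77.07 mm → contributes +28 061 833 mm⁴
  web plate: d = 55.93 mm → contributes +15 222 077 mm⁴
  top plate: d = 180.93 mm → contributes +45 841 598 mm⁴
Total I = 89 125 507 mm⁴.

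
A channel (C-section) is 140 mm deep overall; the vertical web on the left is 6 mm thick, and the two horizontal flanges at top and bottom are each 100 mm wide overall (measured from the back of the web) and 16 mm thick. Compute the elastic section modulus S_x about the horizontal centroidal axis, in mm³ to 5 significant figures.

Decompose the section into non-overlapping parts with the origin at the bottom-left of its bounding rectangle.
Web: 6 × 140, A = 840 mm², y = 70 mm, Ī = 1 372 000 mm⁴.
Top flange (beyond web): 94 × 16, A = 1 504 mm², y = 132 mm, Ī = 32085.33 mm⁴.
Bottom flange (beyond web): 94 × 16, A = 1 504 mm², y = 8 mm, Ī = 32085.33 mm⁴.
By symmetry the centroid is at mid-height, ȳ = 70 mm.
Transfer each piece to the horizontal centroidal axis using Ī + A·d² with d = y − 70:
  web: d = 0 mm → contributes +1 372 000 mm⁴
  top flange (beyond web): d = 62 mm → contributes +5 813 461 mm⁴
  bottom flange (beyond web): d = -62 mm → contributes +5 813 461 mm⁴
Total I = 12 998 923 mm⁴.
Extreme fibre distance c = 70 mm; S = I/c = 185698.9 mm³.

S_x ≈ 1.8570 × 10⁵ mm³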